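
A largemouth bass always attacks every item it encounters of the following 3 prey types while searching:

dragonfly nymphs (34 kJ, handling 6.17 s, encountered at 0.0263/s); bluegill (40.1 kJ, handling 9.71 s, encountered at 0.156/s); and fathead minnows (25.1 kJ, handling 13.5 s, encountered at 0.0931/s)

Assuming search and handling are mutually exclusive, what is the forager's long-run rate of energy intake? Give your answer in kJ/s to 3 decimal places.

Energy encountered per unit search time: 0.0263×34 + 0.156×40.1 + 0.0931×25.1 = 9.487 kJ/s.
Handling time per unit search time: 0.0263×6.17 + 0.156×9.71 + 0.0931×13.5 = 2.934.
Rate = 9.487/(1 + 2.934) = 2.412 kJ/s.

2.412 kJ/s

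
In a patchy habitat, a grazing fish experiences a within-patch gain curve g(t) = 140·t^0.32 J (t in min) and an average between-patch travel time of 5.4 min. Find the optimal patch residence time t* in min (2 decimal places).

2.54 min

Optimal t* satisfies g'(t*) = g(t*)/(T + t*).
g'(t) = 0.32·140·t^-0.68. Setting 0.32·140·t^-0.68 = 140·t^0.32/(5.4+t) gives 0.32(5.4+t) = t, so 0.68·t = 0.32×5.4.
t* = 0.32×5.4/0.68 = 2.541 min.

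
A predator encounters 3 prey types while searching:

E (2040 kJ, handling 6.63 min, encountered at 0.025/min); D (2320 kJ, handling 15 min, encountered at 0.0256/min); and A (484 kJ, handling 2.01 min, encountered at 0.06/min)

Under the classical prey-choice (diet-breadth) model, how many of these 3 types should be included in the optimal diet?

E/h in descending order: E 308, A 241, D 155 kJ/min. The optimal diet is the largest prefix of this list for which every included type satisfies E_i/h_i > R on the types above it.
Rate on top 1: 43.75. A: 241 > 43.75 → include.
Rate on top 2: 62.22. D: 155 > 62.22 → include.
Optimal diet: E, A, D — 3 of 3 types.

3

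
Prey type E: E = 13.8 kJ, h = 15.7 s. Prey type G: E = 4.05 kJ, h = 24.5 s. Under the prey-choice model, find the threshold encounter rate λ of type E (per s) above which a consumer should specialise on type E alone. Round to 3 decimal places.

0.015 per s

The zero-one rule: include type G iff E₂/h₂ > λE₁/(1+λh₁). Equality gives the switch point.
λE₁h₂ = E₂ + λE₂h₁ ⇒ λ = E₂/(E₁h₂ − E₂h₁) = 4.05/(338.1 − 63.58) = 0.01475 per s.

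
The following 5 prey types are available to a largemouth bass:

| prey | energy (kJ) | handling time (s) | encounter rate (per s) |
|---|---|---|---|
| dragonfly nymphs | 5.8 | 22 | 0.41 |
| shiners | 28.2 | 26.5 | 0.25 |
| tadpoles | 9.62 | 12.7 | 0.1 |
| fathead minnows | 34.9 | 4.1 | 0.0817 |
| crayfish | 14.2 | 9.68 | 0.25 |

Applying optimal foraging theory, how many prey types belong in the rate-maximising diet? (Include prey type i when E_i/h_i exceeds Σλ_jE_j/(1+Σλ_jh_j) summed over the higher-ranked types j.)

E/h in descending order: fathead minnows 8.51, crayfish 1.47, shiners 1.06, tadpoles 0.757, dragonfly nymphs 0.264 kJ/s. The optimal diet is the largest prefix of this list for which every included type satisfies E_i/h_i > R on the types above it.
Rate on top 1: 2.136. crayfish: 1.47 < 2.136 → exclude; stop.
Optimal diet: fathead minnows — 1 of 5 types.

1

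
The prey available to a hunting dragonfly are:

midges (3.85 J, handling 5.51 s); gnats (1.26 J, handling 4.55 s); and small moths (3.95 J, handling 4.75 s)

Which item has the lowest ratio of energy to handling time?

gnats

In descending order of E/h:
small moths: 3.95/4.75 = 0.832 J/s
midges: 3.85/5.51 = 0.699 J/s
gnats: 1.26/4.55 = 0.277 J/s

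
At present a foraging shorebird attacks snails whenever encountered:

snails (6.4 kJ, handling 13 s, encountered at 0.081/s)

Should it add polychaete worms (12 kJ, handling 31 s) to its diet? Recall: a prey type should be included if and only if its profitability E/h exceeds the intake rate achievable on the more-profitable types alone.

On snails alone, R = ΣλE/(1+Σλh) = 0.5184/2.053 = 0.2525 kJ/s.
Profitability of polychaete worms: 12/31 = 0.3871 kJ/s.
0.3871 > 0.2525, so adding polychaete worms raises the average — include it.

Yes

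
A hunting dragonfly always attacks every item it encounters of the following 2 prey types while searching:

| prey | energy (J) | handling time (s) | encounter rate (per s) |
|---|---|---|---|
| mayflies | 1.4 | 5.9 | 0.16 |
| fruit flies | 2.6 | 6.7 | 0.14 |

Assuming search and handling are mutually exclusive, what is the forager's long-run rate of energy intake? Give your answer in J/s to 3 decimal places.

0.204 J/s

R = (0.16×1.4 + 0.14×2.6) / (1 + 0.16×5.9 + 0.14×6.7) = 0.588/2.882 = 0.204 J/s.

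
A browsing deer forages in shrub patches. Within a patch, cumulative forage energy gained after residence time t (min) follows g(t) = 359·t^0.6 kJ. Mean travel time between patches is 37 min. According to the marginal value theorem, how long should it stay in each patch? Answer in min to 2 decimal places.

55.50 min

Optimal t* satisfies g'(t*) = g(t*)/(T + t*).
g'(t) = 0.6·359·t^-0.4. Setting 0.6·359·t^-0.4 = 359·t^0.6/(37+t) gives 0.6(37+t) = t, so 0.40·t = 0.6×37.
t* = 0.6×37/0.40 = 55.5 min.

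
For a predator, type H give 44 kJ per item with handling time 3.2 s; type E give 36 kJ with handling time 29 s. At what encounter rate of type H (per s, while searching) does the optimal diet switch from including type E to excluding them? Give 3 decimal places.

0.031 per s

At the threshold, the rate on type H alone equals the profitability of type E: λ·44/(1 + λ·3.2) = 36/29 = 1.241.
Rearranging, λ(44 − 1.241×3.2) = 1.241, so λ = 1.241/40.03 = 0.03101 per s.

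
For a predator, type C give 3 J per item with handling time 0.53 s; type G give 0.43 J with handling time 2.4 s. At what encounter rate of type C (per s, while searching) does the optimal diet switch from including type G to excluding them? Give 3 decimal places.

The zero-one rule: include type G iff E₂/h₂ > λE₁/(1+λh₁). Equality gives the switch point.
λE₁h₂ = E₂ + λE₂h₁ ⇒ λ = E₂/(E₁h₂ − E₂h₁) = 0.43/(7.2 − 0.2279) = 0.06167 per s.

0.062 per s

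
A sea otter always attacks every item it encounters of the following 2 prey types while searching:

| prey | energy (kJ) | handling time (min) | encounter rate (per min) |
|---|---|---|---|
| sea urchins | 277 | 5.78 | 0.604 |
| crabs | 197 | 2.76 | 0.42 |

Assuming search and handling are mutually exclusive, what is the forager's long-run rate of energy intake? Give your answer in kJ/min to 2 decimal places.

44.25 kJ/min

R = Σλ_iE_i / (1 + Σλ_ih_i)
Numerator: 0.604×277 + 0.42×197 = 250
Denominator: 1 + 0.604×5.78 + 0.42×2.76 = 5.65
R = 250/5.65 = 44.25 kJ/min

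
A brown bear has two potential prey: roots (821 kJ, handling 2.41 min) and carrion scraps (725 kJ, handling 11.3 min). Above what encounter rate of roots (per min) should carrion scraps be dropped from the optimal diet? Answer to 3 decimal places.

0.096 per min

The zero-one rule: include carrion scraps iff E₂/h₂ > λE₁/(1+λh₁). Equality gives the switch point.
λE₁h₂ = E₂ + λE₂h₁ ⇒ λ = E₂/(E₁h₂ − E₂h₁) = 725/(9277 − 1747) = 0.09628 per min.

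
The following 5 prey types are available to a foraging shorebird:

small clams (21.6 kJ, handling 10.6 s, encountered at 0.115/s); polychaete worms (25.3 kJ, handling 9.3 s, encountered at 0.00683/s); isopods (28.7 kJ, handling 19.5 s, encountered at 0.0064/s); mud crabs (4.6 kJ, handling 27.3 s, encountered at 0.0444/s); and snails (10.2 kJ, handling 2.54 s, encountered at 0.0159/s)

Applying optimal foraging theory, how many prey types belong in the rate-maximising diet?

4

E/h in descending order: snails 4.02, polychaete worms 2.72, small clams 2.04, isopods 1.47, mud crabs 0.168 kJ/s. The optimal diet is the largest prefix of this list for which every included type satisfies E_i/h_i > R on the types above it.
Rate on top 1: 0.1559. polychaete worms: 2.72 > 0.1559 → include.
Rate on top 2: 0.3034. small clams: 2.04 > 0.3034 → include.
Rate on top 3: 1.214. isopods: 1.47 > 1.214 → include.
Rate on top 4: 1.227. mud crabs: 0.168 < 1.227 → exclude; stop.
Optimal diet: snails, polychaete worms, small clams, isopods — 4 of 5 types.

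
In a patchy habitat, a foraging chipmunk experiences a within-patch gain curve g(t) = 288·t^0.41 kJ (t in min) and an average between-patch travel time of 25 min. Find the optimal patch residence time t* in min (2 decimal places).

17.37 min

By the marginal value theorem, leave when the instantaneous gain rate g'(t) equals the habitat-wide average g(t)/(T + t).
g'(t) = 0.41·288·t^-0.59. Setting 0.41·288·t^-0.59 = 288·t^0.41/(25+t) gives 0.41(25+t) = t, so 0.59·t = 0.41×25.
t* = 0.41×25/0.59 = 17.37 min.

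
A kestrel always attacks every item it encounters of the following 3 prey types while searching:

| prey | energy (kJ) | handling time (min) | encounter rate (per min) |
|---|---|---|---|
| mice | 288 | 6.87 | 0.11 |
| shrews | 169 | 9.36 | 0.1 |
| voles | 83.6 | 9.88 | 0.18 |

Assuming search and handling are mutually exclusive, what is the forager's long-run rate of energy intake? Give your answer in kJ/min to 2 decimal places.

Energy encountered per unit search time: 0.11×288 + 0.1×169 + 0.18×83.6 = 63.63 kJ/min.
Handling time per unit search time: 0.11×6.87 + 0.1×9.36 + 0.18×9.88 = 3.47.
Rate = 63.63/(1 + 3.47) = 14.23 kJ/min.

14.23 kJ/min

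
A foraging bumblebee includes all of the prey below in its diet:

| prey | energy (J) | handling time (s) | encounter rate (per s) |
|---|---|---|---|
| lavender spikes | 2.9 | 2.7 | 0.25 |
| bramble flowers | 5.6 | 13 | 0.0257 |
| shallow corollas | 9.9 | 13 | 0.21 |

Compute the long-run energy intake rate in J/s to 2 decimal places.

Energy encountered per unit search time: 0.25×2.9 + 0.0257×5.6 + 0.21×9.9 = 2.948 J/s.
Handling time per unit search time: 0.25×2.7 + 0.0257×13 + 0.21×13 = 3.739.
Rate = 2.948/(1 + 3.739) = 0.622 J/s.

0.62 J/s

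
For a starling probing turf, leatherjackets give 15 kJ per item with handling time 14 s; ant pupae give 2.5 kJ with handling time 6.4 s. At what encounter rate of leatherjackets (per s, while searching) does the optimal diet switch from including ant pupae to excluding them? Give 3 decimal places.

0.041 per s

Drop ant pupae once their profitability E₂/h₂ falls below the rate achievable on leatherjackets alone: E₂/h₂ = λE₁/(1 + λh₁).
Solve for λ: λE₁h₂ = E₂(1 + λh₁) → λ(E₁h₂ − E₂h₁) = E₂ → λ = E₂/(E₁h₂ − E₂h₁).
λ = 2.5/(15×6.4 − 2.5×14) = 2.5/61 = 0.04098 per s.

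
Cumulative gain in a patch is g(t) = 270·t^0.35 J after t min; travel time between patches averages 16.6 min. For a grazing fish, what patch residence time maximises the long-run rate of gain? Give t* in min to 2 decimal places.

Optimal t* satisfies g'(t*) = g(t*)/(T + t*).
g'(t) = 0.35·270·t^-0.65. Setting 0.35·270·t^-0.65 = 270·t^0.35/(16.6+t) gives 0.35(16.6+t) = t, so 0.65·t = 0.35×16.6.
t* = 0.35×16.6/0.65 = 8.938 min.

8.94 min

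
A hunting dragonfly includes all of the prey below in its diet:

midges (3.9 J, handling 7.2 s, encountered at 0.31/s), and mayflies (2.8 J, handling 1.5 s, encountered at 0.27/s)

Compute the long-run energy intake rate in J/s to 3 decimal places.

0.540 J/s

R = Σλ_iE_i / (1 + Σλ_ih_i)
Numerator: 0.31×3.9 + 0.27×2.8 = 1.965
Denominator: 1 + 0.31×7.2 + 0.27×1.5 = 3.637
R = 1.965/3.637 = 0.5403 J/s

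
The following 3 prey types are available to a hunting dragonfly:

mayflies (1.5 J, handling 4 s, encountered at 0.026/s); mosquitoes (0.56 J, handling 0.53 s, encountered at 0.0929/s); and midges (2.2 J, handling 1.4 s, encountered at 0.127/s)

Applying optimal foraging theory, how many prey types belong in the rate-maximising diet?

Profitabilities (E/h, J/s): midges 1.57, mosquitoes 1.06, mayflies 0.375. Add prey in this order while the next type's profitability exceeds the intake rate on those already taken.
Rate on top 1: 0.2372. mosquitoes: 1.06 > 0.2372 → include.
Rate on top 2: 0.2701. mayflies: 0.375 > 0.2701 → include.
Optimal diet: midges, mosquitoes, mayflies — 3 of 3 types.

3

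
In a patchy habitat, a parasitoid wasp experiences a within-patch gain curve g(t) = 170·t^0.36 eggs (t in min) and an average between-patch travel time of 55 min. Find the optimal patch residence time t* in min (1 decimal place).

30.9 min

Maximise g(t)/(T+t): set derivative to zero → g'(t)(T+t) = g(t).
g'(t) = 0.36·170·t^-0.64. Setting 0.36·170·t^-0.64 = 170·t^0.36/(55+t) gives 0.36(55+t) = t, so 0.64·t = 0.36×55.
t* = 0.36×55/0.64 = 30.94 min.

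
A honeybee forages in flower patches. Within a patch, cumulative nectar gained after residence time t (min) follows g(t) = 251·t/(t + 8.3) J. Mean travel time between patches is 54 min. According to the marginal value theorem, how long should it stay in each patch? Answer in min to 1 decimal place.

21.2 min

By the marginal value theorem, leave when the instantaneous gain rate g'(t) equals the habitat-wide average g(t)/(T + t).
g'(t) = 251·8.3/(t + 8.3)². Setting 251·8.3/(t+8.3)² = 251t/[(t+8.3)(54+t)] gives 8.3(54+t) = t(t+8.3), so t² = 8.3×54 = 448.2.
t* = √448.2 = 21.17 min.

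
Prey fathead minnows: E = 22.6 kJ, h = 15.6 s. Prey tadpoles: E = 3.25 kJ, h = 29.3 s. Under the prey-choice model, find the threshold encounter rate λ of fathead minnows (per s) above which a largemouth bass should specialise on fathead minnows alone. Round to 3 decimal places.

0.005 per s

Drop tadpoles once their profitability E₂/h₂ falls below the rate achievable on fathead minnows alone: E₂/h₂ = λE₁/(1 + λh₁).
Solve for λ: λE₁h₂ = E₂(1 + λh₁) → λ(E₁h₂ − E₂h₁) = E₂ → λ = E₂/(E₁h₂ − E₂h₁).
λ = 3.25/(22.6×29.3 − 3.25×15.6) = 3.25/611.5 = 0.005315 per s.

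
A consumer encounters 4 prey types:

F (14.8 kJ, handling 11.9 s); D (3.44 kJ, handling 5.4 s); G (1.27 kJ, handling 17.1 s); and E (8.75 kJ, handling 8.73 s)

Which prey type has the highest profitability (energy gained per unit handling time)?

In descending order of E/h:
F: 14.8/11.9 = 1.24 kJ/s
E: 8.75/8.73 = 1 kJ/s
D: 3.44/5.4 = 0.637 kJ/s
G: 1.27/17.1 = 0.0743 kJ/s

F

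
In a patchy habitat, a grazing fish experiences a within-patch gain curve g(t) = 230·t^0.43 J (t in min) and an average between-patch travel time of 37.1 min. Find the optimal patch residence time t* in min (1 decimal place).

28.0 min

By the marginal value theorem, leave when the instantaneous gain rate g'(t) equals the habitat-wide average g(t)/(T + t).
g'(t) = 0.43·230·t^-0.57. Setting 0.43·230·t^-0.57 = 230·t^0.43/(37.1+t) gives 0.43(37.1+t) = t, so 0.57·t = 0.43×37.1.
t* = 0.43×37.1/0.57 = 27.99 min.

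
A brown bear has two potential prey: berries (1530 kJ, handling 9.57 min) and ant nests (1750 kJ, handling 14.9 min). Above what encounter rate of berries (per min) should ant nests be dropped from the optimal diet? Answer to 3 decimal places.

The zero-one rule: include ant nests iff E₂/h₂ > λE₁/(1+λh₁). Equality gives the switch point.
λE₁h₂ = E₂ + λE₂h₁ ⇒ λ = E₂/(E₁h₂ − E₂h₁) = 1750/(2.28e+04 − 1.675e+04) = 0.2893 per min.

0.289 per min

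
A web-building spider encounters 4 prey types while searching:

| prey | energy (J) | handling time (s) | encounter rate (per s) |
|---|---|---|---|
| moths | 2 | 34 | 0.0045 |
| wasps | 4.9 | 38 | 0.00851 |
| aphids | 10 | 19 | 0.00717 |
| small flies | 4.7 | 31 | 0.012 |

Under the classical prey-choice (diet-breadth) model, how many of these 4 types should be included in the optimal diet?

3

Rank by E/h (J/s): aphids 0.526, small flies 0.152, wasps 0.129, moths 0.0588. Include each in turn until the next type's E/h falls below the running intake rate.
Rate on top 1: 0.0631. small flies: 0.152 > 0.0631 → include.
Rate on top 2: 0.08493. wasps: 0.129 > 0.08493 → include.
Rate on top 3: 0.0927. moths: 0.0588 < 0.0927 → exclude; stop.
Optimal diet: aphids, small flies, wasps — 3 of 4 types.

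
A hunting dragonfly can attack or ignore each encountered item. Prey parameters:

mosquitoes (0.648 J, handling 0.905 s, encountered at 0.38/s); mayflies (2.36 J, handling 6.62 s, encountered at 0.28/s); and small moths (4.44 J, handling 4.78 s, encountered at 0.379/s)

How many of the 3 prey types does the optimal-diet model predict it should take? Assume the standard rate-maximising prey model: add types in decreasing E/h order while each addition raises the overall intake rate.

2

Profitabilities (E/h, J/s): small moths 0.929, mosquitoes 0.716, mayflies 0.356. Add prey in this order while the next type's profitability exceeds the intake rate on those already taken.
Rate on top 1: 0.5985. mosquitoes: 0.716 > 0.5985 → include.
Rate on top 2: 0.6113. mayflies: 0.356 < 0.6113 → exclude; stop.
Optimal diet: small moths, mosquitoes — 2 of 3 types.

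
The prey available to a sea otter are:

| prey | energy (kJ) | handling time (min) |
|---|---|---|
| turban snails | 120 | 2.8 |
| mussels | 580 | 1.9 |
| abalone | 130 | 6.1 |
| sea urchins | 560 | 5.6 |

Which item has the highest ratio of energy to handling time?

mussels

In descending order of E/h:
mussels: 580/1.9 = 305 kJ/min
sea urchins: 560/5.6 = 100 kJ/min
turban snails: 120/2.8 = 42.9 kJ/min
abalone: 130/6.1 = 21.3 kJ/min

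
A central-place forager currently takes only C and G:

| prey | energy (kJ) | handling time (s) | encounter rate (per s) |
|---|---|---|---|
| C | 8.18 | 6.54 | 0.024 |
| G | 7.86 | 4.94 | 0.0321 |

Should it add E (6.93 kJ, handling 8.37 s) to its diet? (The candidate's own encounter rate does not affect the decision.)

Yes

On C and G alone, R = ΣλE/(1+Σλh) = 0.4486/1.316 = 0.341 kJ/s.
Profitability of E: 6.93/8.37 = 0.828 kJ/s.
Since 0.828 > R, including E increases the long-run rate.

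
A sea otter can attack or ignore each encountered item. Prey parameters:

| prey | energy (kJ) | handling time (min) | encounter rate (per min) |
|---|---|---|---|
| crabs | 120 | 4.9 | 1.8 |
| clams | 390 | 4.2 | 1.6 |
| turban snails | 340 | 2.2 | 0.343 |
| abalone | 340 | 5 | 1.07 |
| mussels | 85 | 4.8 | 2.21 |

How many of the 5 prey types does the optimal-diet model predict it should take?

2

Profitabilities (E/h, kJ/min): turban snails 155, clams 92.9, abalone 68, crabs 24.5, mussels 17.7. Add prey in this order while the next type's profitability exceeds the intake rate on those already taken.
Rate on top 1: 66.47. clams: 92.9 > 66.47 → include.
Rate on top 2: 87.39. abalone: 68 < 87.39 → exclude; stop.
Optimal diet: turban snails, clams — 2 of 5 types.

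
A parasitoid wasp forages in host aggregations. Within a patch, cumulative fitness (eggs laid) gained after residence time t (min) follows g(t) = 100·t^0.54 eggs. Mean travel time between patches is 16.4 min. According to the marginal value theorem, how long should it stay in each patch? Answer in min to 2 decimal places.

19.25 min

Maximise g(t)/(T+t): set derivative to zero → g'(t)(T+t) = g(t).
g'(t) = 0.54·100·t^-0.46. Setting 0.54·100·t^-0.46 = 100·t^0.54/(16.4+t) gives 0.54(16.4+t) = t, so 0.46·t = 0.54×16.4.
t* = 0.54×16.4/0.46 = 19.25 min.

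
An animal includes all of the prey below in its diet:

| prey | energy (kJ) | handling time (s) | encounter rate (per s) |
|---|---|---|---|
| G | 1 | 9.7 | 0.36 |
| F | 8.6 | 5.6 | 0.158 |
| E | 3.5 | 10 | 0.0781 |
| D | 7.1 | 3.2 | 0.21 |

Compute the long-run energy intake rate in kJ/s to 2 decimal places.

R = (0.36×1 + 0.158×8.6 + 0.0781×3.5 + 0.21×7.1) / (1 + 0.36×9.7 + 0.158×5.6 + 0.0781×10 + 0.21×3.2) = 3.483/6.83 = 0.51 kJ/s.

0.51 kJ/s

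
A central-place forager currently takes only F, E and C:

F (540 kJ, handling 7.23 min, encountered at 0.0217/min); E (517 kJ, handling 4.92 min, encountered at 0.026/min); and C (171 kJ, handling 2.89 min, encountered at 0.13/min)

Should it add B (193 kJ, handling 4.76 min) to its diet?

On F, E and C alone, R = ΣλE/(1+Σλh) = 47.39/1.661 = 28.54 kJ/min.
B: E/h = 193/4.76 = 40.55 kJ/min.
40.55 > 28.54, so adding B raises the average — include it.

Yes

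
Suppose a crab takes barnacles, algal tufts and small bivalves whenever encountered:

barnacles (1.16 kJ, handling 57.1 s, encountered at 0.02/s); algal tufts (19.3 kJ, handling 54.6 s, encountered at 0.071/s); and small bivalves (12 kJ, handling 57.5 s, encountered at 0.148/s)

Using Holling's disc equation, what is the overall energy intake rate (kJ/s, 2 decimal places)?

0.22 kJ/s

R = (0.02×1.16 + 0.071×19.3 + 0.148×12) / (1 + 0.02×57.1 + 0.071×54.6 + 0.148×57.5) = 3.169/14.53 = 0.2182 kJ/s.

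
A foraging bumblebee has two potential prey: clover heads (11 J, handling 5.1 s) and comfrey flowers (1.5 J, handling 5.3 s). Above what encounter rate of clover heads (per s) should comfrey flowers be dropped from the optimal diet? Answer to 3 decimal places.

0.030 per s

Drop comfrey flowers once their profitability E₂/h₂ falls below the rate achievable on clover heads alone: E₂/h₂ = λE₁/(1 + λh₁).
Solve for λ: λE₁h₂ = E₂(1 + λh₁) → λ(E₁h₂ − E₂h₁) = E₂ → λ = E₂/(E₁h₂ − E₂h₁).
λ = 1.5/(11×5.3 − 1.5×5.1) = 1.5/50.65 = 0.02962 per s.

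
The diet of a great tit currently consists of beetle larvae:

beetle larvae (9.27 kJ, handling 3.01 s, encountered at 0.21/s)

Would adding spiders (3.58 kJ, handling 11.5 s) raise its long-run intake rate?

Intake rate on the current diet: R = (0.21×9.27) / (1 + 0.21×3.01) = 1.947/1.632 = 1.193 kJ/s.
Profitability of spiders: 3.58/11.5 = 0.3113 kJ/s.
Since 0.3113 < R, time spent handling spiders is better spent searching.

No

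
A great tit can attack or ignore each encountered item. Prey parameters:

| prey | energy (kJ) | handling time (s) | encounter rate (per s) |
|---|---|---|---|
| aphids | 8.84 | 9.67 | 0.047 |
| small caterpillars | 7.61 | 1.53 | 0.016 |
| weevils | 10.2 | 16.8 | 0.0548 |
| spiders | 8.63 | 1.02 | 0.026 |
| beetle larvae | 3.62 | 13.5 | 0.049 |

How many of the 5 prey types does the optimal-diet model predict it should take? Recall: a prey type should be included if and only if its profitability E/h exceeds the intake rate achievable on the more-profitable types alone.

4

Profitabilities (E/h, kJ/s): spiders 8.46, small caterpillars 4.97, aphids 0.914, weevils 0.607, beetle larvae 0.268. Add prey in this order while the next type's profitability exceeds the intake rate on those already taken.
Rate on top 1: 0.2186. small caterpillars: 4.97 > 0.2186 → include.
Rate on top 2: 0.3293. aphids: 0.914 > 0.3293 → include.
Rate on top 3: 0.5059. weevils: 0.607 > 0.5059 → include.
Rate on top 4: 0.5443. beetle larvae: 0.268 < 0.5443 → exclude; stop.
Optimal diet: spiders, small caterpillars, aphids, weevils — 4 of 5 types.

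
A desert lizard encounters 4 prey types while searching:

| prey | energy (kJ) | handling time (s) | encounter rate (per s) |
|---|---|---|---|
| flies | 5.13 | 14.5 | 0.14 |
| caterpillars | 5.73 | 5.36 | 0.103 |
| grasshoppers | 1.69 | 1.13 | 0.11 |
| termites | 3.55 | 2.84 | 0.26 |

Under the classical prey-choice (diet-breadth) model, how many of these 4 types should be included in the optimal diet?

3

E/h in descending order: grasshoppers 1.5, termites 1.25, caterpillars 1.07, flies 0.354 kJ/s. The optimal diet is the largest prefix of this list for which every included type satisfies E_i/h_i > R on the types above it.
Rate on top 1: 0.1653. termites: 1.25 > 0.1653 → include.
Rate on top 2: 0.5953. caterpillars: 1.07 > 0.5953 → include.
Rate on top 3: 0.7036. flies: 0.354 < 0.7036 → exclude; stop.
Optimal diet: grasshoppers, termites, caterpillars — 3 of 4 types.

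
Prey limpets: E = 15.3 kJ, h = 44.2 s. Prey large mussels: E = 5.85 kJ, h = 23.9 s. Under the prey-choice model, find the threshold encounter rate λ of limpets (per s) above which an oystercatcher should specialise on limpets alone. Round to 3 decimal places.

0.055 per s

Drop large mussels once their profitability E₂/h₂ falls below the rate achievable on limpets alone: E₂/h₂ = λE₁/(1 + λh₁).
Solve for λ: λE₁h₂ = E₂(1 + λh₁) → λ(E₁h₂ − E₂h₁) = E₂ → λ = E₂/(E₁h₂ − E₂h₁).
λ = 5.85/(15.3×23.9 − 5.85×44.2) = 5.85/107.1 = 0.05462 per s.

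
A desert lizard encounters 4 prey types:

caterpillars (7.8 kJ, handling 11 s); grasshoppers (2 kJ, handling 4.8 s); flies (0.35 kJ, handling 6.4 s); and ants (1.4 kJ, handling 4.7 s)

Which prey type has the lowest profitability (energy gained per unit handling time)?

In descending order of E/h:
caterpillars: 7.8/11 = 0.709 kJ/s
grasshoppers: 2/4.8 = 0.417 kJ/s
ants: 1.4/4.7 = 0.298 kJ/s
flies: 0.35/6.4 = 0.0547 kJ/s

flies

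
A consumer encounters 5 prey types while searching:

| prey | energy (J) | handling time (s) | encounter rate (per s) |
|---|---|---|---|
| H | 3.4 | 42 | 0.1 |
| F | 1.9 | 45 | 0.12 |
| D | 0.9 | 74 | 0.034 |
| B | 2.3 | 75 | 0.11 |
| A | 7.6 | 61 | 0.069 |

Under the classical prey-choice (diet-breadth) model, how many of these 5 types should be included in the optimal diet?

Rank by E/h (J/s): A 0.125, H 0.081, F 0.0422, B 0.0307, D 0.0122. Include each in turn until the next type's E/h falls below the running intake rate.
Rate on top 1: 0.1007. H: 0.081 < 0.1007 → exclude; stop.
Optimal diet: A — 1 of 5 types.

1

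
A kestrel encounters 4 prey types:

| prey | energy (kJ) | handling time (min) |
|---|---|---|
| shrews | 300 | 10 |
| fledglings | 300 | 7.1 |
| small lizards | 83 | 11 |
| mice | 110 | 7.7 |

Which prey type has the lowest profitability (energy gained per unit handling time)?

small lizards

Profitability E/h (kJ/min): shrews = 300/10 = 30, fledglings = 300/7.1 = 42.3, small lizards = 83/11 = 7.55, mice = 110/7.7 = 14.3.
Ranked: fledglings > shrews > mice > small lizards.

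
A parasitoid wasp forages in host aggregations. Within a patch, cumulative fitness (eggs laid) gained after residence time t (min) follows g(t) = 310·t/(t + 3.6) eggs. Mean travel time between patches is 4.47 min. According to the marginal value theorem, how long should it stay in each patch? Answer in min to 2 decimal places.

By the marginal value theorem, leave when the instantaneous gain rate g'(t) equals the habitat-wide average g(t)/(T + t).
g'(t) = 310·3.6/(t + 3.6)². Setting 310·3.6/(t+3.6)² = 310t/[(t+3.6)(4.47+t)] gives 3.6(4.47+t) = t(t+3.6), so t² = 3.6×4.47 = 16.09.
t* = √16.09 = 4.011 min.

4.01 min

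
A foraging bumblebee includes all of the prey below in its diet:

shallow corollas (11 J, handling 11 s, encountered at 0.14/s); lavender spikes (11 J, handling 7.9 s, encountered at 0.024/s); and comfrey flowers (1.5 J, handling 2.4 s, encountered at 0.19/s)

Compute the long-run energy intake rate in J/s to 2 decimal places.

Energy encountered per unit search time: 0.14×11 + 0.024×11 + 0.19×1.5 = 2.089 J/s.
Handling time per unit search time: 0.14×11 + 0.024×7.9 + 0.19×2.4 = 2.186.
Rate = 2.089/(1 + 2.186) = 0.6558 J/s.

0.66 J/s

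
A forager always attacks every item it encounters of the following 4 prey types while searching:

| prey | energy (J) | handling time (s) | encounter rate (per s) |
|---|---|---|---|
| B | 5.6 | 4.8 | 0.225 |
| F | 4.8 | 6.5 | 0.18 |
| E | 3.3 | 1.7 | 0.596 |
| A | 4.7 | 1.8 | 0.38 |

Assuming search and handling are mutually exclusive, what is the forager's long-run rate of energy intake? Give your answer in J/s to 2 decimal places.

1.19 J/s

Energy encountered per unit search time: 0.225×5.6 + 0.18×4.8 + 0.596×3.3 + 0.38×4.7 = 5.877 J/s.
Handling time per unit search time: 0.225×4.8 + 0.18×6.5 + 0.596×1.7 + 0.38×1.8 = 3.947.
Rate = 5.877/(1 + 3.947) = 1.188 J/s.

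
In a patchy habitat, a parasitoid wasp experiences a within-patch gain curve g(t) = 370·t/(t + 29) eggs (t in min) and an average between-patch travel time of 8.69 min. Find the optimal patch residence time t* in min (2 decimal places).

By the marginal value theorem, leave when the instantaneous gain rate g'(t) equals the habitat-wide average g(t)/(T + t).
g'(t) = 370·29/(t + 29)². Setting 370·29/(t+29)² = 370t/[(t+29)(8.69+t)] gives 29(8.69+t) = t(t+29), so t² = 29×8.69 = 252.
t* = √252 = 15.87 min.

15.87 min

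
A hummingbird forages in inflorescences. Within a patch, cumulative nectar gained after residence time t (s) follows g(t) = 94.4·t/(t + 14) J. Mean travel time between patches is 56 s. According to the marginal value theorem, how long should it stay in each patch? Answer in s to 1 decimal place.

28.0 s

Maximise g(t)/(T+t): set derivative to zero → g'(t)(T+t) = g(t).
g'(t) = 94.4·14/(t + 14)². Setting 94.4·14/(t+14)² = 94.4t/[(t+14)(56+t)] gives 14(56+t) = t(t+14), so t² = 14×56 = 784.
t* = √784 = 28 s.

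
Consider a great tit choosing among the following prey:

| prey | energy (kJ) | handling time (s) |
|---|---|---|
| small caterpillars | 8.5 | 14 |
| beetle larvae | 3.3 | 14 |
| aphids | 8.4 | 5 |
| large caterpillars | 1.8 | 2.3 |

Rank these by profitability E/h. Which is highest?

In descending order of E/h:
aphids: 8.4/5 = 1.68 kJ/s
large caterpillars: 1.8/2.3 = 0.783 kJ/s
small caterpillars: 8.5/14 = 0.607 kJ/s
beetle larvae: 3.3/14 = 0.236 kJ/s

aphids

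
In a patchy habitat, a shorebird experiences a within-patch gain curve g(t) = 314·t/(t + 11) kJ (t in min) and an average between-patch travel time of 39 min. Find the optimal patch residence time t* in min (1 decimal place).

Optimal t* satisfies g'(t*) = g(t*)/(T + t*).
g'(t) = 314·11/(t + 11)². Setting 314·11/(t+11)² = 314t/[(t+11)(39+t)] gives 11(39+t) = t(t+11), so t² = 11×39 = 429.
t* = √429 = 20.71 min.

20.7 min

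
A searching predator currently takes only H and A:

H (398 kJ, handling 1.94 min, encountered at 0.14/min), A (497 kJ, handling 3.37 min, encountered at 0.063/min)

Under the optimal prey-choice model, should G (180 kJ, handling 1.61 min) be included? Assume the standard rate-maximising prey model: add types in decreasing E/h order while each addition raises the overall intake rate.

Current rate: (0.14×398 + 0.063×497)/(1 + 0.14×1.94 + 0.063×3.37) = 58.65 kJ/min.
Profitability of G: 180/1.61 = 111.8 kJ/min.
Since 111.8 > R, including G increases the long-run rate.

Yes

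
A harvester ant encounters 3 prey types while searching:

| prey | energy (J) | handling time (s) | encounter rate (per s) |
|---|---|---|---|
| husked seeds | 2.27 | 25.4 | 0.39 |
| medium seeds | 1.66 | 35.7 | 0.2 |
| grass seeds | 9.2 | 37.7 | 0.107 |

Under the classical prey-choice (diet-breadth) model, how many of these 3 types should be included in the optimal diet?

1

Profitabilities (E/h, J/s): grass seeds 0.244, husked seeds 0.0894, medium seeds 0.0465. Add prey in this order while the next type's profitability exceeds the intake rate on those already taken.
Rate on top 1: 0.1956. husked seeds: 0.0894 < 0.1956 → exclude; stop.
Optimal diet: grass seeds — 1 of 3 types.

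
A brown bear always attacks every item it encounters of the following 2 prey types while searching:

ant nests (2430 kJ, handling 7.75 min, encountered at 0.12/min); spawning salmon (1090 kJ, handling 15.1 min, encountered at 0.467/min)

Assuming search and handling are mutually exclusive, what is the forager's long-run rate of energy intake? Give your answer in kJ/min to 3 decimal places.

89.140 kJ/min

R = (0.12×2430 + 0.467×1090) / (1 + 0.12×7.75 + 0.467×15.1) = 800.6/8.982 = 89.14 kJ/min.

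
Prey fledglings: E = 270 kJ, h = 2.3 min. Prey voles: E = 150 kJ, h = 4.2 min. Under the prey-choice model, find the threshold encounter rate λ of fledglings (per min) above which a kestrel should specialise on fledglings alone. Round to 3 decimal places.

The zero-one rule: include voles iff E₂/h₂ > λE₁/(1+λh₁). Equality gives the switch point.
λE₁h₂ = E₂ + λE₂h₁ ⇒ λ = E₂/(E₁h₂ − E₂h₁) = 150/(1134 − 345) = 0.1901 per min.

0.190 per min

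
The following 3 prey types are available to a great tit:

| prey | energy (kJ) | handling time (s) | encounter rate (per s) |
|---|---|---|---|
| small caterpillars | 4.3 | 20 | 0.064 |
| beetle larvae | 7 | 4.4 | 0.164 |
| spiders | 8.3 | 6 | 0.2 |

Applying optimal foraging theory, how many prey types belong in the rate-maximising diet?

E/h in descending order: beetle larvae 1.59, spiders 1.38, small caterpillars 0.215 kJ/s. The optimal diet is the largest prefix of this list for which every included type satisfies E_i/h_i > R on the types above it.
Rate on top 1: 0.6668. spiders: 1.38 > 0.6668 → include.
Rate on top 2: 0.9611. small caterpillars: 0.215 < 0.9611 → exclude; stop.
Optimal diet: beetle larvae, spiders — 2 of 3 types.

2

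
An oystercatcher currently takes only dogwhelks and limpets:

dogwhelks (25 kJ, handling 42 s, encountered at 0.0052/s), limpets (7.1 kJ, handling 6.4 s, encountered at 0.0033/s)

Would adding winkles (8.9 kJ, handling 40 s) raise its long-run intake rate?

Current rate: (0.0052×25 + 0.0033×7.1)/(1 + 0.0052×42 + 0.0033×6.4) = 0.1238 kJ/s.
winkles: E/h = 8.9/40 = 0.2225 kJ/s.
0.2225 > 0.1238, so adding winkles raises the average — include it.

Yes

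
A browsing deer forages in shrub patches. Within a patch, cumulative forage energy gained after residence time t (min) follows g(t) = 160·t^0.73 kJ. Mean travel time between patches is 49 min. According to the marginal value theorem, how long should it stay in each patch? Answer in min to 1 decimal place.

Optimal t* satisfies g'(t*) = g(t*)/(T + t*).
g'(t) = 0.73·160·t^-0.27. Setting 0.73·160·t^-0.27 = 160·t^0.73/(49+t) gives 0.73(49+t) = t, so 0.27·t = 0.73×49.
t* = 0.73×49/0.27 = 132.5 min.

132.5 min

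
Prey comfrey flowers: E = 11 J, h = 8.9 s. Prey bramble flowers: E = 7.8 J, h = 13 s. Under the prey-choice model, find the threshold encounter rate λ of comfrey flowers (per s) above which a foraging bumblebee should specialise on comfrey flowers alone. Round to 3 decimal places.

The zero-one rule: include bramble flowers iff E₂/h₂ > λE₁/(1+λh₁). Equality gives the switch point.
λE₁h₂ = E₂ + λE₂h₁ ⇒ λ = E₂/(E₁h₂ − E₂h₁) = 7.8/(143 − 69.42) = 0.106 per s.

0.106 per s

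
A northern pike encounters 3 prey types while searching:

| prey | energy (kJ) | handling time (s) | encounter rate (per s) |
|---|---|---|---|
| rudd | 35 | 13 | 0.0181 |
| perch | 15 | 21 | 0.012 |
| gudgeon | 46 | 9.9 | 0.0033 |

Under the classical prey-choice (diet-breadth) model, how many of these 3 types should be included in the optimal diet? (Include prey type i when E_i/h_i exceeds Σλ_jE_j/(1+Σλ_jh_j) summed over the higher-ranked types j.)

E/h in descending order: gudgeon 4.65, rudd 2.69, perch 0.714 kJ/s. The optimal diet is the largest prefix of this list for which every included type satisfies E_i/h_i > R on the types above it.
Rate on top 1: 0.147. rudd: 2.69 > 0.147 → include.
Rate on top 2: 0.6193. perch: 0.714 > 0.6193 → include.
Optimal diet: gudgeon, rudd, perch — 3 of 3 types.

3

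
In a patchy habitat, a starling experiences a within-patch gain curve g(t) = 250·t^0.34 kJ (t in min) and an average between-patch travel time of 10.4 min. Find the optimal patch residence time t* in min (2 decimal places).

Optimal t* satisfies g'(t*) = g(t*)/(T + t*).
g'(t) = 0.34·250·t^-0.66. Setting 0.34·250·t^-0.66 = 250·t^0.34/(10.4+t) gives 0.34(10.4+t) = t, so 0.66·t = 0.34×10.4.
t* = 0.34×10.4/0.66 = 5.358 min.

5.36 min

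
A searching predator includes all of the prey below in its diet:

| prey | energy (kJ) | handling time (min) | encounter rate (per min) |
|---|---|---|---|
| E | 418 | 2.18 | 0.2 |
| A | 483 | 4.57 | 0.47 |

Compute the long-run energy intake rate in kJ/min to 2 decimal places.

86.67 kJ/min

Energy encountered per unit search time: 0.2×418 + 0.47×483 = 310.6 kJ/min.
Handling time per unit search time: 0.2×2.18 + 0.47×4.57 = 2.584.
Rate = 310.6/(1 + 2.584) = 86.67 kJ/min.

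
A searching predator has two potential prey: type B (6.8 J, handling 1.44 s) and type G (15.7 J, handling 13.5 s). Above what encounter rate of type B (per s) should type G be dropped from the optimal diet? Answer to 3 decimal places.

0.227 per s

Drop type G once their profitability E₂/h₂ falls below the rate achievable on type B alone: E₂/h₂ = λE₁/(1 + λh₁).
Solve for λ: λE₁h₂ = E₂(1 + λh₁) → λ(E₁h₂ − E₂h₁) = E₂ → λ = E₂/(E₁h₂ − E₂h₁).
λ = 15.7/(6.8×13.5 − 15.7×1.44) = 15.7/69.19 = 0.2269 per s.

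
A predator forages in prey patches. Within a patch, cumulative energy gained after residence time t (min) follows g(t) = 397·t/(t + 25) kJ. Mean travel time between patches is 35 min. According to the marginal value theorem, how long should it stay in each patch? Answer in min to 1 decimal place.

29.6 min

By the marginal value theorem, leave when the instantaneous gain rate g'(t) equals the habitat-wide average g(t)/(T + t).
g'(t) = 397·25/(t + 25)². Setting 397·25/(t+25)² = 397t/[(t+25)(35+t)] gives 25(35+t) = t(t+25), so t² = 25×35 = 875.
t* = √875 = 29.58 min.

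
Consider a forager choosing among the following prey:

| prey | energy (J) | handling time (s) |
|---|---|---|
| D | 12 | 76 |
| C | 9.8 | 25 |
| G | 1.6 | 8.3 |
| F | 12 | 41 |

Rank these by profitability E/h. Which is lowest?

D

In descending order of E/h:
C: 9.8/25 = 0.392 J/s
F: 12/41 = 0.293 J/s
G: 1.6/8.3 = 0.193 J/s
D: 12/76 = 0.158 J/s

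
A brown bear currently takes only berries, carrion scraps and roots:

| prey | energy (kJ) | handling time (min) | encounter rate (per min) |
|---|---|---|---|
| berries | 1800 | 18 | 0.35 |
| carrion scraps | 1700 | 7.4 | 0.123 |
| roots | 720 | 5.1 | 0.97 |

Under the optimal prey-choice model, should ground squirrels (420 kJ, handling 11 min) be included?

No

Current rate: (0.35×1800 + 0.123×1700 + 0.97×720)/(1 + 0.35×18 + 0.123×7.4 + 0.97×5.1) = 116.9 kJ/min.
ground squirrels: E/h = 420/11 = 38.18 kJ/min.
Since 38.18 < R, time spent handling ground squirrels is better spent searching.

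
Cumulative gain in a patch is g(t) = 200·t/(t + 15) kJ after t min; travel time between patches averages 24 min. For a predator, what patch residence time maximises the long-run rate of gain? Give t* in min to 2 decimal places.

18.97 min

Optimal t* satisfies g'(t*) = g(t*)/(T + t*).
g'(t) = 200·15/(t + 15)². Setting 200·15/(t+15)² = 200t/[(t+15)(24+t)] gives 15(24+t) = t(t+15), so t² = 15×24 = 360.
t* = √360 = 18.97 min.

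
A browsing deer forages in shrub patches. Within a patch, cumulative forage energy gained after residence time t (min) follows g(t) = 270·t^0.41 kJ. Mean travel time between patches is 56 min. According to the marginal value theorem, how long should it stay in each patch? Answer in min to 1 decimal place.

38.9 min

By the marginal value theorem, leave when the instantaneous gain rate g'(t) equals the habitat-wide average g(t)/(T + t).
g'(t) = 0.41·270·t^-0.59. Setting 0.41·270·t^-0.59 = 270·t^0.41/(56+t) gives 0.41(56+t) = t, so 0.59·t = 0.41×56.
t* = 0.41×56/0.59 = 38.92 min.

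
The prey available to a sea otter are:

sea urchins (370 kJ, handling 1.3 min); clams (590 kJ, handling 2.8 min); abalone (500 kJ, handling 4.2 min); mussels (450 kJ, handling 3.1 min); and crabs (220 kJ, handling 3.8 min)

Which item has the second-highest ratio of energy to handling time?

In descending order of E/h:
sea urchins: 370/1.3 = 285 kJ/min
clams: 590/2.8 = 211 kJ/min
mussels: 450/3.1 = 145 kJ/min
abalone: 500/4.2 = 119 kJ/min
crabs: 220/3.8 = 57.9 kJ/min

clams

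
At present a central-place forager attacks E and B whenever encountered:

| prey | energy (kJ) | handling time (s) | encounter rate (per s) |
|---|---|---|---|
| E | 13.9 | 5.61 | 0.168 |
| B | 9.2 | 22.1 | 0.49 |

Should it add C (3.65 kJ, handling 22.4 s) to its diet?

No

Intake rate on the current diet: R = (0.168×13.9 + 0.49×9.2) / (1 + 0.168×5.61 + 0.49×22.1) = 6.843/12.77 = 0.5358 kJ/s.
C: E/h = 3.65/22.4 = 0.1629 kJ/s.
Since 0.1629 < R, time spent handling C is better spent searching.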